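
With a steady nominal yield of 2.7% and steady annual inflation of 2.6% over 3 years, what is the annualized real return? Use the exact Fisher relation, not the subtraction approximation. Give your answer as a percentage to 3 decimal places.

0.097%

With constant rates the annual real return is the same each year: (1+2.7%)/(1+2.6%) − 1 = 0.00097.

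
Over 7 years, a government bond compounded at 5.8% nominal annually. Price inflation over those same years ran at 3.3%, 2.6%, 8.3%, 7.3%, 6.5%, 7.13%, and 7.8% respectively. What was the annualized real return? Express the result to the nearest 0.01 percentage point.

-0.29%

Cumulative inflation factor: 1.033 × 1.026 × 1.083 × 1.073 × 1.065 × 1.0713 × 1.078 ≈ 1.51480.
Nominal growth factor: 1.48388. Real growth factor = 1.48388 / 1.51480 ≈ 0.97959.
Annualized: 0.97959^(1/7) − 1 ≈ -0.00294.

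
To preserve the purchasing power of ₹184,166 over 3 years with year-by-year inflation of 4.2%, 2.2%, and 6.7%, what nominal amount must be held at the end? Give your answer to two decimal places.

Cumulative price-level factor: 1.042 × 1.022 × 1.067 = 1.136273908.
Multiplying ₹184,166 by the price-level factor gives the future nominal sum.

₹209,263.02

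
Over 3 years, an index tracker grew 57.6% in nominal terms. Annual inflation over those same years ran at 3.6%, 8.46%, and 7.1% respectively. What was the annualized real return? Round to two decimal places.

9.41%

Cumulative inflation factor: 1.036 × 1.0846 × 1.071 ≈ 1.20342.
Nominal growth factor: 1.57600. Real growth factor = 1.57600 / 1.20342 ≈ 1.30960.
Annualized: 1.30960^(1/3) − 1 ≈ 0.09407.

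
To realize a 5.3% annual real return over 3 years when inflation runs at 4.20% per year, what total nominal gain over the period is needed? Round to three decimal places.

Required annual nominal rate: (1+5.3%)(1+4.20%) − 1 = 9.7226%.
Cumulative over 3 years: (1 + 0.097226)^3 − 1 ≈ 0.32096.

32.096%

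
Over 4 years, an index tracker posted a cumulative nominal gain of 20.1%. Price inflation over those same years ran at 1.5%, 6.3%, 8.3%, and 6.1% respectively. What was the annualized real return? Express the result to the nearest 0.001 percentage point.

Cumulative inflation factor: 1.015 × 1.063 × 1.083 × 1.061 ≈ 1.23978.
Nominal growth factor: 1.20100. Real growth factor = 1.20100 / 1.23978 ≈ 0.96872.
Annualized: 0.96872^(1/4) − 1 ≈ -0.00791.

-0.791%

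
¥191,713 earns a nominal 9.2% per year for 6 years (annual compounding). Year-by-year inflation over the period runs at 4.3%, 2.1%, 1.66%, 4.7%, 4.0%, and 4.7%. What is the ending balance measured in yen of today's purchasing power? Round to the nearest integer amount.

¥263,391

Nominal value at maturity: ¥191,713 × (1 + 9.2%)^6 ≈ ¥325,078.
Price-level factor over 6 years: 1.043 × 1.021 × 1.0166 × 1.047 × 1.040 × 1.047 ≈ 1.2342037412.
Dividing the nominal maturity value by the price-level factor gives the value in today's money.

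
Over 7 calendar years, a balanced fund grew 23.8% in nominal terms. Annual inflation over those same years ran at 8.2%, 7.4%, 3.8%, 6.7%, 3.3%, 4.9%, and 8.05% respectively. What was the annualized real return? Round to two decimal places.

-2.77%

Cumulative inflation factor: 1.082 × 1.074 × 1.038 × 1.067 × 1.033 × 1.049 × 1.0805 ≈ 1.50693.
Nominal growth factor: 1.23800. Real growth factor = 1.23800 / 1.50693 ≈ 0.82154.
Annualized: 0.82154^(1/7) − 1 ≈ -0.02769.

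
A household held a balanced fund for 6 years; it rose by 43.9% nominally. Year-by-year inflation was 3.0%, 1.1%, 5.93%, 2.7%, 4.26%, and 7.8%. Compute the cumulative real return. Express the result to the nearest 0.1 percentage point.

13.0%

Cumulative inflation factor: 1.030 × 1.011 × 1.0593 × 1.027 × 1.0426 × 1.078 ≈ 1.27325.
Nominal growth factor: 1.43900. Real growth factor = 1.43900 / 1.27325 ≈ 1.13018.
Total real return ≈ 13.0177%.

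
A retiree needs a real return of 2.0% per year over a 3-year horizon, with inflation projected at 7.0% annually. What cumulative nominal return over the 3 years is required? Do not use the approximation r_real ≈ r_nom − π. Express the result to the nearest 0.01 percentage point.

30.00%

Required annual nominal rate: (1+2.0%)(1+7.0%) − 1 = 9.14%.
Cumulative over 3 years: (1 + 0.0914)^3 − 1 ≈ 0.30003.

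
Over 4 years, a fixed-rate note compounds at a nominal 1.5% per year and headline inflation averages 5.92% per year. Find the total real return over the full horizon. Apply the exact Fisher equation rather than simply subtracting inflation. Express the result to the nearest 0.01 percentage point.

-15.68%

The annual real rate is (1+1.5%)/(1+5.92%) − 1 = -4.1730%.
Compounded over 4 years: (1 + -0.041730)^4 − 1 ≈ -0.15676.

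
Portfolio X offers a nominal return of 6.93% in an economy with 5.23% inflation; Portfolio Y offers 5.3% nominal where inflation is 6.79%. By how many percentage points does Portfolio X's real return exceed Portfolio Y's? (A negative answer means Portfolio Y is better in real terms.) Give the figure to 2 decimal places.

Portfolio X real return: 1.0693/1.0523 − 1 = 1.616%.
Portfolio Y real return: 1.053/1.0679 − 1 = -1.395%.
Difference: 1.616 − (-1.395) = 3.011 pp.

3.01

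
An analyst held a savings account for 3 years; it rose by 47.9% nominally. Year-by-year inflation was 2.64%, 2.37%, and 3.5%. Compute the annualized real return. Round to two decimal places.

10.79%

Cumulative inflation factor: 1.0264 × 1.0237 × 1.035 ≈ 1.08750.
Nominal growth factor: 1.47900. Real growth factor = 1.47900 / 1.08750 ≈ 1.36000.
Annualized: 1.36000^(1/3) − 1 ≈ 0.10793.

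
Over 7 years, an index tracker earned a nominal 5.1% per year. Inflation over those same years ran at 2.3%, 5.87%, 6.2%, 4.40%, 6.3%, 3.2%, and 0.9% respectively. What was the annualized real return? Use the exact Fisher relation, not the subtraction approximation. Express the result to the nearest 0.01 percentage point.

0.91%

Cumulative inflation factor: 1.023 × 1.0587 × 1.062 × 1.0440 × 1.063 × 1.032 × 1.009 ≈ 1.32916.
Nominal growth factor: 1.41651. Real growth factor = 1.41651 / 1.32916 ≈ 1.06572.
Annualized: 1.06572^(1/7) − 1 ≈ 0.00913.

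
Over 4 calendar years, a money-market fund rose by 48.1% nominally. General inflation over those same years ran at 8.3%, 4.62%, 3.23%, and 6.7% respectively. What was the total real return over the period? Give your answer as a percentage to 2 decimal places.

Cumulative inflation factor: 1.083 × 1.0462 × 1.0323 × 1.067 ≈ 1.24800.
Nominal growth factor: 1.48100. Real growth factor = 1.48100 / 1.24800 ≈ 1.18670.
Total real return ≈ 18.6702%.

18.67%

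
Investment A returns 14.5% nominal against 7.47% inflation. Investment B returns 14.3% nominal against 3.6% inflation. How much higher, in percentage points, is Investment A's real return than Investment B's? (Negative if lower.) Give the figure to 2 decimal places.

-3.79

Investment A real return: 1.145/1.0747 − 1 = 6.541%.
Investment B real return: 1.143/1.036 − 1 = 10.328%.
Difference: 6.541 − 10.328 = -3.787 pp.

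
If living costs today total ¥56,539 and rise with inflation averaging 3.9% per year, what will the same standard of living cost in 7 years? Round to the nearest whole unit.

¥73,902

Cumulative price-level factor: (1+3.9%)^7 ≈ 1.3071000549.
Multiplying ¥56,539 by the price-level factor gives the future nominal sum.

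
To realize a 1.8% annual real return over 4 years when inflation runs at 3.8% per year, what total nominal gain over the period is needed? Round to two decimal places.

Required annual nominal rate: (1+1.8%)(1+3.8%) − 1 = 5.6684%.
Cumulative over 4 years: (1 + 0.056684)^4 − 1 ≈ 0.24675.

24.68%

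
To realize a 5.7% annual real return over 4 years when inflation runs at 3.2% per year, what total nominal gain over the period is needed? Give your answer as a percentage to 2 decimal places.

Required annual nominal rate: (1+5.7%)(1+3.2%) − 1 = 9.0824%.
Cumulative over 4 years: (1 + 0.090824)^4 − 1 ≈ 0.41585.

41.59%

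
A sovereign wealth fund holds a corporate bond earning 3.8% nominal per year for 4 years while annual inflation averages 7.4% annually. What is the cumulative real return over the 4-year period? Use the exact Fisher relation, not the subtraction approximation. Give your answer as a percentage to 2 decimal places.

-12.75%

The annual real rate is (1+3.8%)/(1+7.4%) − 1 = -3.3520%.
Compounded over 4 years: (1 + -0.033520)^4 − 1 ≈ -0.12749.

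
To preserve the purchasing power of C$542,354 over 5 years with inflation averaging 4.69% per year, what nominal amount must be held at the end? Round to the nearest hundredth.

Cumulative price-level factor: (1+4.69%)^5 ≈ 1.2575521354.
The nominal amount required is C$542,354 scaled up by that factor.

C$682,038.43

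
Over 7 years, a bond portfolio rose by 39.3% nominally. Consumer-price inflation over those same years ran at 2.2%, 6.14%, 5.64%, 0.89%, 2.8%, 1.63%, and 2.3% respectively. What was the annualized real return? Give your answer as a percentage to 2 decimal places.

Cumulative inflation factor: 1.022 × 1.0614 × 1.0564 × 1.0089 × 1.028 × 1.0163 × 1.023 ≈ 1.23565.
Nominal growth factor: 1.39300. Real growth factor = 1.39300 / 1.23565 ≈ 1.12734.
Annualized: 1.12734^(1/7) − 1 ≈ 0.01727.

1.73%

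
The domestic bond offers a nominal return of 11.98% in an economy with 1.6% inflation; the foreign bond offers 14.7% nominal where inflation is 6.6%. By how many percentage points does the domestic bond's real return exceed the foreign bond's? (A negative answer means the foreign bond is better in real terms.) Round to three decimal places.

2.618

The domestic bond real return: 1.1198/1.016 − 1 = 10.2165%.
The foreign bond real return: 1.147/1.066 − 1 = 7.5985%.
Difference: 10.2165 − 7.5985 = 2.6180 pp.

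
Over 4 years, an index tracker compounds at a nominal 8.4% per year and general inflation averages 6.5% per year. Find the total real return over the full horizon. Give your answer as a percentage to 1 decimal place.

The annual real rate is (1+8.4%)/(1+6.5%) − 1 = 1.7840%.
Compounded over 4 years: (1 + 0.017840)^4 − 1 ≈ 0.07329.

7.3%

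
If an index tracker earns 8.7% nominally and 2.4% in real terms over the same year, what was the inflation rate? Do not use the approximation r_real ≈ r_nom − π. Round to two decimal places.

6.15%

From (1+r_nom) = (1+r_real)(1+π), we get 1+π = (1 + 8.7%)/(1 + 2.4%) = 1.087/1.024 ≈ 1.06152.
So π ≈ 6.1523%.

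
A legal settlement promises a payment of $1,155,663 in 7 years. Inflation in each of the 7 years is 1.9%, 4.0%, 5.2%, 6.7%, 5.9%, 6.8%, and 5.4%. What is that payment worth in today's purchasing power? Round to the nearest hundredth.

Price-level factor over 7 years: 1.019 × 1.040 × 1.052 × 1.067 × 1.059 × 1.068 × 1.054 ≈ 1.4180629368.
Purchasing power today: $1,155,663 divided by that factor.

$814,958.89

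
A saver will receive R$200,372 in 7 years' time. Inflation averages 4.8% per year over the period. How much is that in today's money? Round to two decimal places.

R$144,313.86

Price-level factor over 7 years: (1 + 4.8%)^7 ≈ 1.3884459516.
Purchasing power today: R$200,372 divided by that factor.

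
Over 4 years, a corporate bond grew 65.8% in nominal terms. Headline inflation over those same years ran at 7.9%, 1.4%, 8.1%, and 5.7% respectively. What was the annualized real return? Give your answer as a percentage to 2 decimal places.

7.31%

Cumulative inflation factor: 1.079 × 1.014 × 1.081 × 1.057 ≈ 1.25014.
Nominal growth factor: 1.65800. Real growth factor = 1.65800 / 1.25014 ≈ 1.32625.
Annualized: 1.32625^(1/4) − 1 ≈ 0.07314.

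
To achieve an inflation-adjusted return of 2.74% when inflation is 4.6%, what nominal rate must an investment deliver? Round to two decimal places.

7.47%

By the Fisher equation, 1 + r_nom = (1 + 2.74%)(1 + 4.6%) = 1.0274 × 1.046 = 1.0746604.
So r_nom = 7.46604%.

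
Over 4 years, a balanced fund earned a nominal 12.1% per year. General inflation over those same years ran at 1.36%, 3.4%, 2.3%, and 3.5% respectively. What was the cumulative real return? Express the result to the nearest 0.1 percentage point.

42.3%

Cumulative inflation factor: 1.0136 × 1.034 × 1.023 × 1.035 ≈ 1.10969.
Nominal growth factor: 1.57915. Real growth factor = 1.57915 / 1.10969 ≈ 1.42305.
Total real return ≈ 42.3047%.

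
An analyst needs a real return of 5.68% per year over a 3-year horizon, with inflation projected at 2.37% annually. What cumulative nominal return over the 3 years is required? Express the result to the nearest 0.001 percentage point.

Required annual nominal rate: (1+5.68%)(1+2.37%) − 1 = 8.184616%.
Cumulative over 3 years: (1 + 0.08184616)^3 − 1 ≈ 0.26618.

26.618%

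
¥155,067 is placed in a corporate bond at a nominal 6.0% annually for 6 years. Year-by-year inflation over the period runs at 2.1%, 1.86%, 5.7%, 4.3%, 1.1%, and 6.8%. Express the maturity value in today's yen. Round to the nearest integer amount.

Nominal value at maturity: ¥155,067 × (1 + 6.0%)^6 ≈ ¥219,966.
Price-level factor over 6 years: 1.021 × 1.0186 × 1.057 × 1.043 × 1.011 × 1.068 ≈ 1.2379728434.
The maturity value deflated by that factor is the answer in today's purchasing power.

¥177,682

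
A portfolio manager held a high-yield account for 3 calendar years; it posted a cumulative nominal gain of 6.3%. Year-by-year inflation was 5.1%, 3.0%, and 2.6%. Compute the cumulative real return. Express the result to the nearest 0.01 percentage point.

Cumulative inflation factor: 1.051 × 1.030 × 1.026 ≈ 1.11068.
Nominal growth factor: 1.06300. Real growth factor = 1.06300 / 1.11068 ≈ 0.95707.
Total real return ≈ -4.2925%.

-4.29%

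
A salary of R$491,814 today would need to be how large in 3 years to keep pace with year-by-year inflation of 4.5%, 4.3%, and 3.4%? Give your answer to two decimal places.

Cumulative price-level factor: 1.045 × 1.043 × 1.034 = 1.12699279.
Multiplying R$491,814 by the price-level factor gives the future nominal sum.

R$554,270.83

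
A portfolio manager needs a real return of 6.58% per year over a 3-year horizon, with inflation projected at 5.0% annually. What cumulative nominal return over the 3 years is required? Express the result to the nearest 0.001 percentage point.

Required annual nominal rate: (1+6.58%)(1+5.0%) − 1 = 11.909%.
Cumulative over 3 years: (1 + 0.11909)^3 − 1 ≈ 0.40151.

40.151%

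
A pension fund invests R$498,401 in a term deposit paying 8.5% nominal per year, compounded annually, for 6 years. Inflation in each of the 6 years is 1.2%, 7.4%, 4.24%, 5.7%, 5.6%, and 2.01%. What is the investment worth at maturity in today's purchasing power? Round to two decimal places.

Nominal value at maturity: R$498,401 × (1 + 8.5%)^6 ≈ R$813,125.04.
Price-level factor over 6 years: 1.012 × 1.074 × 1.0424 × 1.057 × 1.056 × 1.0201 ≈ 1.2900330880.
The maturity value deflated by that factor is the answer in today's purchasing power.

R$630,313.32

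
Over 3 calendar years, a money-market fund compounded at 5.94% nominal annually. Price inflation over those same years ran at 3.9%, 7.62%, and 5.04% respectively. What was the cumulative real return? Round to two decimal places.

1.23%

Cumulative inflation factor: 1.039 × 1.0762 × 1.0504 ≈ 1.17453.
Nominal growth factor: 1.18899. Real growth factor = 1.18899 / 1.17453 ≈ 1.01232.
Total real return ≈ 1.2317%.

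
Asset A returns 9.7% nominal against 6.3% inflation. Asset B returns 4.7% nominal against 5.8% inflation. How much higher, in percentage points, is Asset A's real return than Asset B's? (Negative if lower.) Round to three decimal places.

4.238

Asset A real return: 1.097/1.063 − 1 = 3.1985%.
Asset B real return: 1.047/1.058 − 1 = -1.0397%.
Difference: 3.1985 − (-1.0397) = 4.2382 pp.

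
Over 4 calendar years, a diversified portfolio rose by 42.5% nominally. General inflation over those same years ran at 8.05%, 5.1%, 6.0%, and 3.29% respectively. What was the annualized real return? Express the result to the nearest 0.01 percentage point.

Cumulative inflation factor: 1.0805 × 1.051 × 1.060 × 1.0329 ≈ 1.24334.
Nominal growth factor: 1.42500. Real growth factor = 1.42500 / 1.24334 ≈ 1.14610.
Annualized: 1.14610^(1/4) − 1 ≈ 0.03468.

3.47%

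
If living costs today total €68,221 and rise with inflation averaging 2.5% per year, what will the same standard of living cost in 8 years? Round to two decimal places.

Cumulative price-level factor: (1+2.5%)^8 ≈ 1.2184028975.
Multiplying €68,221 by the price-level factor gives the future nominal sum.

€83,120.66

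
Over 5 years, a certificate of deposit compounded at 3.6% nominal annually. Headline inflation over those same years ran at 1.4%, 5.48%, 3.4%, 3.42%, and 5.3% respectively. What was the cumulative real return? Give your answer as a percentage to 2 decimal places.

-0.91%

Cumulative inflation factor: 1.014 × 1.0548 × 1.034 × 1.0342 × 1.053 ≈ 1.20437.
Nominal growth factor: 1.19344. Real growth factor = 1.19344 / 1.20437 ≈ 0.99092.
Total real return ≈ -0.9083%.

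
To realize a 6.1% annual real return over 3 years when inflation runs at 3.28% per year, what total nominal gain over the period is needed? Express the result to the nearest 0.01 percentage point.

31.58%

Required annual nominal rate: (1+6.1%)(1+3.28%) − 1 = 9.58008%.
Cumulative over 3 years: (1 + 0.0958008)^3 − 1 ≈ 0.31582.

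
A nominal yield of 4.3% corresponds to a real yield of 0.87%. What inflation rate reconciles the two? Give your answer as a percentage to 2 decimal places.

3.40%

From (1+r_nom) = (1+r_real)(1+π), we get 1+π = (1 + 4.3%)/(1 + 0.87%) = 1.043/1.0087 ≈ 1.03400.
So π ≈ 3.4004%.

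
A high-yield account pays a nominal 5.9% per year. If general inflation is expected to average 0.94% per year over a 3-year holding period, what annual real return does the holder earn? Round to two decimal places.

4.91%

With constant rates the annual real return is the same each year: (1+5.9%)/(1+0.94%) − 1 = 0.04914.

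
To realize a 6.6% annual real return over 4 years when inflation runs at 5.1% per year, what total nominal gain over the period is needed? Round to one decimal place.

Required annual nominal rate: (1+6.6%)(1+5.1%) − 1 = 12.0366%.
Cumulative over 4 years: (1 + 0.120366)^4 − 1 ≈ 0.57558.

57.6%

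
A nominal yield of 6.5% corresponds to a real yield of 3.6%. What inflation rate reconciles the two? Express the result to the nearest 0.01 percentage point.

From (1+r_nom) = (1+r_real)(1+π), we get 1+π = (1 + 6.5%)/(1 + 3.6%) = 1.065/1.036 ≈ 1.02799.
So π ≈ 2.7992%.

2.80%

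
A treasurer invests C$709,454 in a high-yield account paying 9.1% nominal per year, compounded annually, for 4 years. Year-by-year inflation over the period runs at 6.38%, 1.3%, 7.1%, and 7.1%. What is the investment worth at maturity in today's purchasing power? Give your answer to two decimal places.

C$813,157.87

Nominal value at maturity: C$709,454 × (1 + 9.1%)^4 ≈ C$1,005,132.33.
Price-level factor over 4 years: 1.0638 × 1.013 × 1.071 × 1.071 ≈ 1.2360851046.
Dividing the nominal maturity value by the price-level factor gives the value in today's money.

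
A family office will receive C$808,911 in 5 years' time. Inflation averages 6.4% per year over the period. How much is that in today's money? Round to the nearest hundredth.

Price-level factor over 5 years: (1 + 6.4%)^5 ≈ 1.3636663998.
Purchasing power today: C$808,911 divided by that factor.

C$593,188.33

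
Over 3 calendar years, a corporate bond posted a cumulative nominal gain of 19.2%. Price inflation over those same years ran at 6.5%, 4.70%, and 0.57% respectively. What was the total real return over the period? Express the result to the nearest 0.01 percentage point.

Cumulative inflation factor: 1.065 × 1.0470 × 1.0057 ≈ 1.12141.
Nominal growth factor: 1.19200. Real growth factor = 1.19200 / 1.12141 ≈ 1.06295.
Total real return ≈ 6.2947%.

6.29%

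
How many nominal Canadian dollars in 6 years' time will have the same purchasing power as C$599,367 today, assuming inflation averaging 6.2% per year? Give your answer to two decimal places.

C$859,884.12

Cumulative price-level factor: (1+6.2%)^6 ≈ 1.4346537586.
Multiplying C$599,367 by the price-level factor gives the future nominal sum.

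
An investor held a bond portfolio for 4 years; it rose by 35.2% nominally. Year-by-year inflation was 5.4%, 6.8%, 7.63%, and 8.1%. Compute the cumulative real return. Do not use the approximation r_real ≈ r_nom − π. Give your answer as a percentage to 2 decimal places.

3.23%

Cumulative inflation factor: 1.054 × 1.068 × 1.0763 × 1.081 ≈ 1.30970.
Nominal growth factor: 1.35200. Real growth factor = 1.35200 / 1.30970 ≈ 1.03230.
Total real return ≈ 3.2300%.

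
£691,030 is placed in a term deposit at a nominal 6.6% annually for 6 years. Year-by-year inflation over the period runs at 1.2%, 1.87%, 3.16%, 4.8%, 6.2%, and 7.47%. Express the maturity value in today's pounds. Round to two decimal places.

£797,129.59

Nominal value at maturity: £691,030 × (1 + 6.6%)^6 ≈ £1,014,005.08.
Price-level factor over 6 years: 1.012 × 1.0187 × 1.0316 × 1.048 × 1.062 × 1.0747 ≈ 1.2720705562.
Dividing the nominal maturity value by the price-level factor gives the value in today's money.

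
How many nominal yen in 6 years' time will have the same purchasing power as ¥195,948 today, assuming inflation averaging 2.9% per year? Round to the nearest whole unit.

Cumulative price-level factor: (1+2.9%)^6 ≈ 1.1871135129.
Multiplying ¥195,948 by the price-level factor gives the future nominal sum.

¥232,613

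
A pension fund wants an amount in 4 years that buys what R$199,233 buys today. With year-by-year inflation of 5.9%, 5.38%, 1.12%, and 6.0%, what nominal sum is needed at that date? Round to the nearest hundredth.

Cumulative price-level factor: 1.059 × 1.0538 × 1.0112 × 1.060 ≈ 1.1961814977.
The nominal amount required is R$199,233 scaled up by that factor.

R$238,318.83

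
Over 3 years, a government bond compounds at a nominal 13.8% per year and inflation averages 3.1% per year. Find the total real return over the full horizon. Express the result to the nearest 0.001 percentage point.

The annual real rate is (1+13.8%)/(1+3.1%) − 1 = 10.3783%.
Compounded over 3 years: (1 + 0.103783)^3 − 1 ≈ 0.34478.

34.478%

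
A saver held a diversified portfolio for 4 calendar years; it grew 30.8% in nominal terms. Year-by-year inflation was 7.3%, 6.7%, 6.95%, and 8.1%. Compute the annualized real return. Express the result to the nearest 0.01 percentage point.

-0.30%

Cumulative inflation factor: 1.073 × 1.067 × 1.0695 × 1.081 ≈ 1.32364.
Nominal growth factor: 1.30800. Real growth factor = 1.30800 / 1.32364 ≈ 0.98818.
Annualized: 0.98818^(1/4) − 1 ≈ -0.00297.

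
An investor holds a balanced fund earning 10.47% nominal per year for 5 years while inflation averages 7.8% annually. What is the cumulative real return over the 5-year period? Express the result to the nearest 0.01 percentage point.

13.01%

The annual real rate is (1+10.47%)/(1+7.8%) − 1 = 2.4768%.
Compounded over 5 years: (1 + 0.024768)^5 − 1 ≈ 0.13013.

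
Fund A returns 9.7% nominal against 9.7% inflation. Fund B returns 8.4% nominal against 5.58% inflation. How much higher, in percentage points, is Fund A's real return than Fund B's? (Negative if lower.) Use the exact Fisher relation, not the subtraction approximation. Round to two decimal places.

Fund A real return: 1.097/1.097 − 1 = 0.000%.
Fund B real return: 1.084/1.0558 − 1 = 2.671%.
Difference: 0.000 − 2.671 = -2.671 pp.

-2.67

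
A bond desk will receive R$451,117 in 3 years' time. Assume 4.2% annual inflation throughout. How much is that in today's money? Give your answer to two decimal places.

Price-level factor over 3 years: (1 + 4.2%)^3 = 1.131366088.
Purchasing power today: R$451,117 divided by that factor.

R$398,736.54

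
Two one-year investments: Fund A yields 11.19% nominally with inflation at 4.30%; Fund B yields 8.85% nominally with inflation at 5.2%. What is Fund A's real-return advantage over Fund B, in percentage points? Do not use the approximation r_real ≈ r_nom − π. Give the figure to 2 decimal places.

Fund A real return: 1.1119/1.0430 − 1 = 6.606%.
Fund B real return: 1.0885/1.052 − 1 = 3.470%.
Difference: 6.606 − 3.470 = 3.136 pp.

3.14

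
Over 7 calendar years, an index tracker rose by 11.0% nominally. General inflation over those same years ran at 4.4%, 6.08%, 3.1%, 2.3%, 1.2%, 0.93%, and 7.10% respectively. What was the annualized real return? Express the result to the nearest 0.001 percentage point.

Cumulative inflation factor: 1.044 × 1.0608 × 1.031 × 1.023 × 1.012 × 1.0093 × 1.0710 ≈ 1.27779.
Nominal growth factor: 1.11000. Real growth factor = 1.11000 / 1.27779 ≈ 0.86869.
Annualized: 0.86869^(1/7) − 1 ≈ -0.01991.

-1.991%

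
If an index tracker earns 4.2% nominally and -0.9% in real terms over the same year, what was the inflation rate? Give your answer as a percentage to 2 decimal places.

5.15%

From (1+r_nom) = (1+r_real)(1+π), we get 1+π = (1 + 4.2%)/(1 − 0.9%) = 1.042/0.991 ≈ 1.05146.
So π ≈ 5.1463%.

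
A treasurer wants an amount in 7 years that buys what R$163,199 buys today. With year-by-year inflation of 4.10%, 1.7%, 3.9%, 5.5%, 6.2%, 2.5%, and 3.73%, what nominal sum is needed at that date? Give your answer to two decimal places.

Cumulative price-level factor: 1.0410 × 1.017 × 1.039 × 1.055 × 1.062 × 1.025 × 1.0373 ≈ 1.3103654983.
The nominal amount required is R$163,199 scaled up by that factor.

R$213,850.34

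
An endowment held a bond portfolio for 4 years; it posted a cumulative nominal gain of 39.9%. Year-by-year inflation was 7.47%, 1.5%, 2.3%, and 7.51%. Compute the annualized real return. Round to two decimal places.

Cumulative inflation factor: 1.0747 × 1.015 × 1.023 × 1.0751 ≈ 1.19971.
Nominal growth factor: 1.39900. Real growth factor = 1.39900 / 1.19971 ≈ 1.16611.
Annualized: 1.16611^(1/4) − 1 ≈ 0.03917.

3.92%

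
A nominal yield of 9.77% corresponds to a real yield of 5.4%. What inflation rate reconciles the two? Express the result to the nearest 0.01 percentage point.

4.15%

From (1+r_nom) = (1+r_real)(1+π), we get 1+π = (1 + 9.77%)/(1 + 5.4%) = 1.0977/1.054 ≈ 1.04146.
So π ≈ 4.1461%.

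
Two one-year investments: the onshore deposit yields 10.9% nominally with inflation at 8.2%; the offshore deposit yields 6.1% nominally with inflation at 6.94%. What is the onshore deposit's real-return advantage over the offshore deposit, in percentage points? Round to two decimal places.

3.28

The onshore deposit real return: 1.109/1.082 − 1 = 2.495%.
The offshore deposit real return: 1.061/1.0694 − 1 = -0.785%.
Difference: 2.495 − (-0.785) = 3.280 pp.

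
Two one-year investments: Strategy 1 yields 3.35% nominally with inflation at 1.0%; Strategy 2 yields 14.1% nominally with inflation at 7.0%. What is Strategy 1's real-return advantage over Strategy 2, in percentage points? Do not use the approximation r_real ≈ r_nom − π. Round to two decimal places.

Strategy 1 real return: 1.0335/1.010 − 1 = 2.327%.
Strategy 2 real return: 1.141/1.070 − 1 = 6.636%.
Difference: 2.327 − 6.636 = -4.309 pp.

-4.31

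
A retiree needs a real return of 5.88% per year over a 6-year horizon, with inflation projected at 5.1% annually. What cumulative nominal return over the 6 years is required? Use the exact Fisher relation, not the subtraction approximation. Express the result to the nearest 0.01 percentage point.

Required annual nominal rate: (1+5.88%)(1+5.1%) − 1 = 11.27988%.
Cumulative over 6 years: (1 + 0.1127988)^6 − 1 ≈ 0.89889.

89.89%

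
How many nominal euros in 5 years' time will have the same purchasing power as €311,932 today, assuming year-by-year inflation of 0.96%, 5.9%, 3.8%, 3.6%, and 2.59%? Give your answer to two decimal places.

Cumulative price-level factor: 1.0096 × 1.059 × 1.038 × 1.036 × 1.0259 ≈ 1.1795257892.
Multiplying €311,932 by the price-level factor gives the future nominal sum.

€367,931.84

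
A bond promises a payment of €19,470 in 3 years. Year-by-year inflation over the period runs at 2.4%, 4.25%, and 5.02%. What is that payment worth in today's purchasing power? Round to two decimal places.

€17,366.72

Price-level factor over 3 years: 1.024 × 1.0425 × 1.0502 = 1.121109504.
Purchasing power today: €19,470 divided by that factor.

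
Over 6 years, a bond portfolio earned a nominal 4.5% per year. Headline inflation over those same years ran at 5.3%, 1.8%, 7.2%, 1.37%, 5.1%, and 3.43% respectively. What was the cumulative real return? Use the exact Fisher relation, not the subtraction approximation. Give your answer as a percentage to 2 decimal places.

Cumulative inflation factor: 1.053 × 1.018 × 1.072 × 1.0137 × 1.051 × 1.0343 ≈ 1.26628.
Nominal growth factor: 1.30226. Real growth factor = 1.30226 / 1.26628 ≈ 1.02841.
Total real return ≈ 2.8414%.

2.84%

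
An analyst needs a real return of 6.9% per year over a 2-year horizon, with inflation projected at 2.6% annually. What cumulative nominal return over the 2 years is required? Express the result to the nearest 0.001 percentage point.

20.296%

Required annual nominal rate: (1+6.9%)(1+2.6%) − 1 = 9.6794%.
Cumulative over 2 years: (1 + 0.096794)^2 − 1 ≈ 0.20296.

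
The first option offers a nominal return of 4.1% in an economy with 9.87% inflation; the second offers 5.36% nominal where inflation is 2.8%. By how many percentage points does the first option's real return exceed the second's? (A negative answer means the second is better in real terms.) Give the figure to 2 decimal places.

The first option real return: 1.041/1.0987 − 1 = -5.252%.
The second real return: 1.0536/1.028 − 1 = 2.490%.
Difference: -5.252 − 2.490 = -7.742 pp.

-7.74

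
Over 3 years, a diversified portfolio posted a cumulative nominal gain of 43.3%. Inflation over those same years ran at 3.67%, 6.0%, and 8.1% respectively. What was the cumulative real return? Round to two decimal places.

20.63%

Cumulative inflation factor: 1.0367 × 1.060 × 1.081 ≈ 1.18791.
Nominal growth factor: 1.43300. Real growth factor = 1.43300 / 1.18791 ≈ 1.20632.
Total real return ≈ 20.6317%.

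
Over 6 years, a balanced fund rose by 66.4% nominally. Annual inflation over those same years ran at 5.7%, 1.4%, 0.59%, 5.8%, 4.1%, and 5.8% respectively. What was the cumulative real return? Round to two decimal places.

32.45%

Cumulative inflation factor: 1.057 × 1.014 × 1.0059 × 1.058 × 1.041 × 1.058 ≈ 1.25629.
Nominal growth factor: 1.66400. Real growth factor = 1.66400 / 1.25629 ≈ 1.32454.
Total real return ≈ 32.4535%.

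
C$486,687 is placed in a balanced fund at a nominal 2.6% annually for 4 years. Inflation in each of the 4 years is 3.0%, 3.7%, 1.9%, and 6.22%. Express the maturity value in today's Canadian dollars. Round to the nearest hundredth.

Nominal value at maturity: C$486,687 × (1 + 2.6%)^4 ≈ C$539,310.89.
Price-level factor over 4 years: 1.030 × 1.037 × 1.019 × 1.0622 ≈ 1.1561028244.
The maturity value deflated by that factor is the answer in today's purchasing power.

C$466,490.42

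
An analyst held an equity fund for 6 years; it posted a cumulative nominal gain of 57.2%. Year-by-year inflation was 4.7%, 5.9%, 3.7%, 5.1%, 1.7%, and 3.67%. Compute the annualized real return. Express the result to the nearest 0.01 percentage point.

Cumulative inflation factor: 1.047 × 1.059 × 1.037 × 1.051 × 1.017 × 1.0367 ≈ 1.27408.
Nominal growth factor: 1.57200. Real growth factor = 1.57200 / 1.27408 ≈ 1.23383.
Annualized: 1.23383^(1/6) − 1 ≈ 0.03564.

3.56%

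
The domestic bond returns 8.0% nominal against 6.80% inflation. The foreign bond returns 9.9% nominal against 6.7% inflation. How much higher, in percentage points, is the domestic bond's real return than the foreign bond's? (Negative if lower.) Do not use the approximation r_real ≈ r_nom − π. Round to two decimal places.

The domestic bond real return: 1.080/1.0680 − 1 = 1.124%.
The foreign bond real return: 1.099/1.067 − 1 = 2.999%.
Difference: 1.124 − 2.999 = -1.875 pp.

-1.88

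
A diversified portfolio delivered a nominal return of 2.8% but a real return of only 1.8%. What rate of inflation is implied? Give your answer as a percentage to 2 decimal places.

0.98%

From (1+r_nom) = (1+r_real)(1+π), we get 1+π = (1 + 2.8%)/(1 + 1.8%) = 1.028/1.018 ≈ 1.00982.
So π ≈ 0.9823%.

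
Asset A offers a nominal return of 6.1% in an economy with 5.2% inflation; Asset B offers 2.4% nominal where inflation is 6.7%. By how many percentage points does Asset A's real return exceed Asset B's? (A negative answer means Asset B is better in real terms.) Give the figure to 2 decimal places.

4.89

Asset A real return: 1.061/1.052 − 1 = 0.856%.
Asset B real return: 1.024/1.067 − 1 = -4.030%.
Difference: 0.856 − (-4.030) = 4.886 pp.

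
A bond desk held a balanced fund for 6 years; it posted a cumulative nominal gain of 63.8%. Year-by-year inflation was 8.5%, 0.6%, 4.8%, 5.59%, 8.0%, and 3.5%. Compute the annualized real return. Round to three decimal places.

Cumulative inflation factor: 1.085 × 1.006 × 1.048 × 1.0559 × 1.080 × 1.035 ≈ 1.35013.
Nominal growth factor: 1.63800. Real growth factor = 1.63800 / 1.35013 ≈ 1.21322.
Annualized: 1.21322^(1/6) − 1 ≈ 0.03274.

3.274%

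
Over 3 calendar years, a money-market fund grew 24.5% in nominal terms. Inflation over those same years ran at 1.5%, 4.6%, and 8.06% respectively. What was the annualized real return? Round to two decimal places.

2.76%

Cumulative inflation factor: 1.015 × 1.046 × 1.0806 ≈ 1.14726.
Nominal growth factor: 1.24500. Real growth factor = 1.24500 / 1.14726 ≈ 1.08519.
Annualized: 1.08519^(1/3) − 1 ≈ 0.02763.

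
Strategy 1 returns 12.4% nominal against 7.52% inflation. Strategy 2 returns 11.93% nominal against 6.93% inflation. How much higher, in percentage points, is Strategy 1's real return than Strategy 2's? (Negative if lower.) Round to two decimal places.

-0.14

Strategy 1 real return: 1.124/1.0752 − 1 = 4.539%.
Strategy 2 real return: 1.1193/1.0693 − 1 = 4.676%.
Difference: 4.539 − 4.676 = -0.137 pp.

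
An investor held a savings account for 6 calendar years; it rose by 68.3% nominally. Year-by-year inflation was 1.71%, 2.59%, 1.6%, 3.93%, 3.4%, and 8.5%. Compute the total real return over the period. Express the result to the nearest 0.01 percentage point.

Cumulative inflation factor: 1.0171 × 1.0259 × 1.016 × 1.0393 × 1.034 × 1.085 ≈ 1.23610.
Nominal growth factor: 1.68300. Real growth factor = 1.68300 / 1.23610 ≈ 1.36154.
Total real return ≈ 36.1540%.

36.15%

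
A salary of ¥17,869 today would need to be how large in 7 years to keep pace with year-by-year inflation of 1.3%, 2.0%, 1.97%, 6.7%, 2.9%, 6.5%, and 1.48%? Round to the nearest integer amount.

¥22,340

Cumulative price-level factor: 1.013 × 1.020 × 1.0197 × 1.067 × 1.029 × 1.065 × 1.0148 ≈ 1.2502357031.
Multiplying ¥17,869 by the price-level factor gives the future nominal sum.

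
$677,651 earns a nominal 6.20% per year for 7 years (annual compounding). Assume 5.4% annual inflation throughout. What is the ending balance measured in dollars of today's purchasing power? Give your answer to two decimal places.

Nominal value at maturity: $677,651 × (1 + 6.20%)^7 ≈ $1,032,470.62.
Price-level factor over 7 years: (1 + 5.4%)^7 ≈ 1.4450546643.
Dividing the nominal maturity value by the price-level factor gives the value in today's money.

$714,485.51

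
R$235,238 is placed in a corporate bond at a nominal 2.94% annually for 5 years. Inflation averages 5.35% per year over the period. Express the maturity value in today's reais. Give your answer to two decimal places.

Nominal value at maturity: R$235,238 × (1 + 2.94%)^5 ≈ R$271,911.95.
Price-level factor over 5 years: (1 + 5.35%)^5 ≈ 1.2976952044.
Dividing the nominal maturity value by the price-level factor gives the value in today's money.

R$209,534.53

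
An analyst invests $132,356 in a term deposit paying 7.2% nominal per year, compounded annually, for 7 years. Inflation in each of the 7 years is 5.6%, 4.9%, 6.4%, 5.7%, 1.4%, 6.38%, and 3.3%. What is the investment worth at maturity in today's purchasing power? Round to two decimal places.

Nominal value at maturity: $132,356 × (1 + 7.2%)^7 ≈ $215,331.28.
Price-level factor over 7 years: 1.056 × 1.049 × 1.064 × 1.057 × 1.014 × 1.0638 × 1.033 ≈ 1.3882071731.
Dividing the nominal maturity value by the price-level factor gives the value in today's money.

$155,114.66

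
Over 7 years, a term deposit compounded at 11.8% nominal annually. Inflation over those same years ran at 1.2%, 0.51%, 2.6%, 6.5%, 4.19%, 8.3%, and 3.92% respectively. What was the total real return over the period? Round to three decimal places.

67.514%

Cumulative inflation factor: 1.012 × 1.0051 × 1.026 × 1.065 × 1.0419 × 1.083 × 1.0392 ≈ 1.30329.
Nominal growth factor: 2.18320. Real growth factor = 2.18320 / 1.30329 ≈ 1.67514.
Total real return ≈ 67.5144%.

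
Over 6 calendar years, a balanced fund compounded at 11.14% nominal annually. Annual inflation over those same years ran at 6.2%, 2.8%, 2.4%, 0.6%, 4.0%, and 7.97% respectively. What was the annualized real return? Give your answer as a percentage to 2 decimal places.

Cumulative inflation factor: 1.062 × 1.028 × 1.024 × 1.006 × 1.040 × 1.0797 ≈ 1.26285.
Nominal growth factor: 1.88461. Real growth factor = 1.88461 / 1.26285 ≈ 1.49235.
Annualized: 1.49235^(1/6) − 1 ≈ 0.06900.

6.90%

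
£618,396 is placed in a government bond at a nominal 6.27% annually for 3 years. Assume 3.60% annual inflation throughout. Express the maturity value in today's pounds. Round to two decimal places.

£667,451.09

Nominal value at maturity: £618,396 × (1 + 6.27%)^3 ≈ £742,162.00.
Price-level factor over 3 years: (1 + 3.60%)^3 = 1.111934656.
Dividing the nominal maturity value by the price-level factor gives the value in today's money.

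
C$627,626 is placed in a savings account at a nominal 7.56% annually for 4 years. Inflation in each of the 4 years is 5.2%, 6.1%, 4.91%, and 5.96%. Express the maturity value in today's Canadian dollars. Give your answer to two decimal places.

C$677,039.71

Nominal value at maturity: C$627,626 × (1 + 7.56%)^4 ≈ C$840,048.00.
Price-level factor over 4 years: 1.052 × 1.061 × 1.0491 × 1.0596 ≈ 1.2407662175.
The maturity value deflated by that factor is the answer in today's purchasing power.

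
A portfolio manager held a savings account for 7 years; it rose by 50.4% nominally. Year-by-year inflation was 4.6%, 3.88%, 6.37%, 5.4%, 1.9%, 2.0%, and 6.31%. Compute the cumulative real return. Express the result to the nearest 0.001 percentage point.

Cumulative inflation factor: 1.046 × 1.0388 × 1.0637 × 1.054 × 1.019 × 1.020 × 1.0631 ≈ 1.34608.
Nominal growth factor: 1.50400. Real growth factor = 1.50400 / 1.34608 ≈ 1.11732.
Total real return ≈ 11.7316%.

11.732%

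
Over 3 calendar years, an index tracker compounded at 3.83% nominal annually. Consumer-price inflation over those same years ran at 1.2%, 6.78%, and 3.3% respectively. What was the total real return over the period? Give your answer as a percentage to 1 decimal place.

0.3%

Cumulative inflation factor: 1.012 × 1.0678 × 1.033 ≈ 1.11627.
Nominal growth factor: 1.11936. Real growth factor = 1.11936 / 1.11627 ≈ 1.00276.
Total real return ≈ 0.2762%.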